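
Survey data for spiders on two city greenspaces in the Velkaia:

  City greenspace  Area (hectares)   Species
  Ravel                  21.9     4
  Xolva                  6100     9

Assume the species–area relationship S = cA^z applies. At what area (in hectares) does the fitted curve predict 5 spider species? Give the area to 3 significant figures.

z = ln(9/4) / ln(6100/21.9) = 0.8109 / 5.6296 = 0.1440
c = 4 / 21.9^0.1440 = 4 / 1.56 = 2.564
A = (5/2.564)^(1/0.1440) ⇒ ln A = ln(1.95)/0.1440 = 4.6356
A = e^4.6356 ≈ 103.1 hectares

103 hectares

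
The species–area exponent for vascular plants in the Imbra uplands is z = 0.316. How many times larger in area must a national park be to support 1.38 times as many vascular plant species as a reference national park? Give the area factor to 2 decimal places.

(A₂/A₁)^0.316 = 1.38, so A₂/A₁ = 1.38^(1/0.316) = 1.38^3.165
ln(A₂/A₁) = ln 1.38 / 0.316 = 0.3221 / 0.316 = 1.0193
A₂/A₁ = e^1.0193 ≈ 2.771

2.77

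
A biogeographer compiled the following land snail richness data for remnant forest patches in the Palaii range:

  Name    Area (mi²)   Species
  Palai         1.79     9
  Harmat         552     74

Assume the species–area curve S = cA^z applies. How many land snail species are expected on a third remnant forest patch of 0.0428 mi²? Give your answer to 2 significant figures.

2.3

z = ln(74/9) / ln(552/1.79) = 2.1068 / 5.7313 = 0.3676
c = 9 / 1.79^0.3676 = 9 / 1.239 = 7.266
S₃ = 7.266 × 0.0428^0.3676 = 7.266 × 0.314 ≈ 2.281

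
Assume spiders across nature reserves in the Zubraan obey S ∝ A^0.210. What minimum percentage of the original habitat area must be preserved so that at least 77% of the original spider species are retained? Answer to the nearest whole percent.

Need (A_new/A_old)^0.21 = 0.77, so A_new/A_old = 0.77^(1/0.21) = 0.77^4.762
ln(A_new/A_old) = ln 0.77 / 0.21 = -0.2614 / 0.21 = -1.2446
A_new/A_old = e^-1.2446 ≈ 0.2881

29%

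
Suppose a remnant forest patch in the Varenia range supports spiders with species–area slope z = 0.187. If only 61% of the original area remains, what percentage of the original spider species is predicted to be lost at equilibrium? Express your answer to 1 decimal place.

8.8%

S_new/S_old = (A_new/A_old)^z = 0.61^0.187
= exp(0.187 × ln 0.61) = exp(0.187 × -0.4943) = exp(-0.0924) ≈ 0.9117
Fraction lost = 1 − 0.9117 = 0.08829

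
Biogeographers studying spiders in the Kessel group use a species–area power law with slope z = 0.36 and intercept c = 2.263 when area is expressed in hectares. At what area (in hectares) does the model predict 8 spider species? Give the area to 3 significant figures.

33.4 hectares

8 = 2.263 × A^0.36  ⇒  A^0.36 = 8/2.263 = 3.535
ln A = ln(3.535) / 0.36 = 1.2628 / 0.36 = 3.5076
A = e^3.5076 ≈ 33.37 hectares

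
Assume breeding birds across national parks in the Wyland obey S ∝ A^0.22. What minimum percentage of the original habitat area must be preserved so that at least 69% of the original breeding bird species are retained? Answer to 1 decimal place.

18.5%

Need (A_new/A_old)^0.22 = 0.69, so A_new/A_old = 0.69^(1/0.22) = 0.69^4.545
ln(A_new/A_old) = ln 0.69 / 0.22 = -0.3711 / 0.22 = -1.6867
A_new/A_old = e^-1.6867 ≈ 0.1851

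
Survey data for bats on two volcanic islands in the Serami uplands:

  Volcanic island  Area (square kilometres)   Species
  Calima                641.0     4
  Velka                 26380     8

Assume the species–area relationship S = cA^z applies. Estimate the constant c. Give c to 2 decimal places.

z = ln(S₂/S₁) / ln(A₂/A₁) = ln(8/4) / ln(26380/641) = 0.6931 / 3.7173 = 0.1865
c = S₁ / A₁^z = 4 / 641^0.1865 = 4 / 3.337 = 1.199

1.20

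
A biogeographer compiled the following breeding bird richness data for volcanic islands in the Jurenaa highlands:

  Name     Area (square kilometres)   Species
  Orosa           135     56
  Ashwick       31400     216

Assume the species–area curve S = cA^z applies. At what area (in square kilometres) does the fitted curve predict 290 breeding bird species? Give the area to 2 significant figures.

100000 square kilometres

z = ln(216/56) / ln(31400/135) = 1.3499 / 5.4493 = 0.2477
c = 56 / 135^0.2477 = 56 / 3.371 = 16.61
A = (290/16.61)^(1/0.2477) ⇒ ln A = ln(17.46)/0.2477 = 11.5438
A = e^11.5438 ≈ 103135 square kilometres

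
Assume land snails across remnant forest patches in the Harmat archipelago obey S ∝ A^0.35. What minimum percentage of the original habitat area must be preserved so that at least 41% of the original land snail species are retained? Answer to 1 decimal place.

7.8%

Need (A_new/A_old)^0.35 = 0.41, so A_new/A_old = 0.41^(1/0.35) = 0.41^2.857
ln(A_new/A_old) = ln 0.41 / 0.35 = -0.8916 / 0.35 = -2.5474
A_new/A_old = e^-2.5474 ≈ 0.07828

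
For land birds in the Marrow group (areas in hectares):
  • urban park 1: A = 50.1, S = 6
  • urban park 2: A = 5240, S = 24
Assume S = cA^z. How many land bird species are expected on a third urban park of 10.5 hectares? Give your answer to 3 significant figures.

z = ln(24/6) / ln(5240/50.1) = 1.3863 / 4.6501 = 0.2981
c = 6 / 50.1^0.2981 = 6 / 3.212 = 1.868
S₃ = 1.868 × 10.5^0.2981 = 1.868 × 2.016 ≈ 3.766

3.77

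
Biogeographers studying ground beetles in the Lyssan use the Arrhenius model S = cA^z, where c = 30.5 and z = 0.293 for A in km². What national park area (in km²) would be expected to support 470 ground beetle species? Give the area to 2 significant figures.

11000 km²

470 = 30.5 × A^0.293  ⇒  A^0.293 = 470/30.5 = 15.41
ln A = ln(15.41) / 0.293 = 2.7350 / 0.293 = 9.3345
A = e^9.3345 ≈ 11322 km²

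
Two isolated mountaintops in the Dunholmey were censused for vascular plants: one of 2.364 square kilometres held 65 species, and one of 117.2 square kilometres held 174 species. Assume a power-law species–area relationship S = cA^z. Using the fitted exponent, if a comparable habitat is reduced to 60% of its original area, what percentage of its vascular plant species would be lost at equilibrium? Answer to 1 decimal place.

z = ln(174/65) / ln(117.2/2.364) = 0.9847 / 3.9035 = 0.2523
S_new/S_old = (A_new/A_old)^z = 0.6^0.2523 = exp(0.2523 × -0.5108) = 0.8791
Fraction lost = 1 − 0.8791 = 0.1209

12.1%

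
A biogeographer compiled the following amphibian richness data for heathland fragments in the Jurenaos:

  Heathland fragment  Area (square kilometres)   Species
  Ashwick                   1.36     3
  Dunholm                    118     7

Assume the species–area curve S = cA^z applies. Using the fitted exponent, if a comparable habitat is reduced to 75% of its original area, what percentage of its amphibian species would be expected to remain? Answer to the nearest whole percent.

95%

z = ln(7/3) / ln(118/1.36) = 0.8473 / 4.4632 = 0.1898
S_new/S_old = (A_new/A_old)^z = 0.75^0.1898 = exp(0.1898 × -0.2877) = 0.9469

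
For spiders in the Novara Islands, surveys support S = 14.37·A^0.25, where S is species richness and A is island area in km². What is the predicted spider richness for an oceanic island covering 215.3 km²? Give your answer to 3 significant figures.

55.0

S = 14.37 × 215.3^0.25
ln S = ln 14.37 + 0.25 × ln 215.3 = 2.6651 + 0.25 × 5.3720 = 4.0082
S = e^4.0082 ≈ 55.04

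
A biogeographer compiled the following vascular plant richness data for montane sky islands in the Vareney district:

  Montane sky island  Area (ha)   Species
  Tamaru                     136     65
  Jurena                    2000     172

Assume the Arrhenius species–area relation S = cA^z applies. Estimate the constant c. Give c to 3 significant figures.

z = ln(S₂/S₁) / ln(A₂/A₁) = ln(172/65) / ln(2000/136) = 0.9731 / 2.6882 = 0.3620
c = S₁ / A₁^z = 65 / 136^0.3620 = 65 / 5.92 = 10.98

11.0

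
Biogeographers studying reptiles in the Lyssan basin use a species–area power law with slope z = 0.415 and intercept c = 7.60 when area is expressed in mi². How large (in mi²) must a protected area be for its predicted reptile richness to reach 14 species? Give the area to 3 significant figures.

14 = 7.6 × A^0.415  ⇒  A^0.415 = 14/7.6 = 1.842
ln A = ln(1.842) / 0.415 = 0.6109 / 0.415 = 1.4721
A = e^1.4721 ≈ 4.358 mi²

4.36 mi²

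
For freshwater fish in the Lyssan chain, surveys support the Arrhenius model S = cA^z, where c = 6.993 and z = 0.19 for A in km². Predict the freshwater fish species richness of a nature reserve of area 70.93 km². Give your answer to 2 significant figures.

S = 6.993 × 70.93^0.19
ln S = ln 6.993 + 0.19 × ln 70.93 = 1.9449 + 0.19 × 4.2617 = 2.7546
S = e^2.7546 ≈ 15.72

16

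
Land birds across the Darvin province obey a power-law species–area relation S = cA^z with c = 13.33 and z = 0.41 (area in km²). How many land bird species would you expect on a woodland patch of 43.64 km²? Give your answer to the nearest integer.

63 species

S = 13.33 × 43.64^0.41 = 13.33 × 4.703 ≈ 62.69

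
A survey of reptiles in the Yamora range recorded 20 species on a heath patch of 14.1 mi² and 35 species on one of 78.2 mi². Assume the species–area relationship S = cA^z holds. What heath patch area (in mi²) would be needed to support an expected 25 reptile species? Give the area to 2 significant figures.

z = ln(35/20) / ln(78.2/14.1) = 0.5596 / 1.7131 = 0.3267
c = 20 / 14.1^0.3267 = 20 / 2.374 = 8.426
A = (25/8.426)^(1/0.3267) ⇒ ln A = ln(2.967)/0.3267 = 3.3293
A = e^3.3293 ≈ 27.92 mi²

28 mi²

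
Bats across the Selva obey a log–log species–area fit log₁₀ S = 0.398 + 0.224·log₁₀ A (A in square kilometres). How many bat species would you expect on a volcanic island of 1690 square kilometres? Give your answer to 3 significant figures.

S = 2.5 × 1690^0.224
ln S = ln 2.5 + 0.224 × ln 1690 = 0.9164 + 0.224 × 7.4325 = 2.5813
S = e^2.5813 ≈ 13.21

13.2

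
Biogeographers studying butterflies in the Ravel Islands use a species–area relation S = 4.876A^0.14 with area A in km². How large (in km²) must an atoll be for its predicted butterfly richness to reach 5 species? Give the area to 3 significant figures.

1.20 km²

5 = 4.876 × A^0.14  ⇒  A^0.14 = 5/4.876 = 1.025
ln A = ln(1.025) / 0.14 = 0.0251 / 0.14 = 0.1794
A = e^0.1794 ≈ 1.196 km²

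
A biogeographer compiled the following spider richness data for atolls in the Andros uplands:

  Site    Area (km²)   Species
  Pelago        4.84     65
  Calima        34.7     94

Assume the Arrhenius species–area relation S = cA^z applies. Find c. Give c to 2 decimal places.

z = ln(S₂/S₁) / ln(A₂/A₁) = ln(94/65) / ln(34.7/4.84) = 0.3689 / 1.9698 = 0.1873
c = S₁ / A₁^z = 65 / 4.84^0.1873 = 65 / 1.344 = 48.38

48.38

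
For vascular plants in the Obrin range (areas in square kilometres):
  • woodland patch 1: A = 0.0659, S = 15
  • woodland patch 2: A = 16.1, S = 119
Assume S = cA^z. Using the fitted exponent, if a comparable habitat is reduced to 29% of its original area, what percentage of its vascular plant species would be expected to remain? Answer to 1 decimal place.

z = ln(119/15) / ln(16.1/0.0659) = 2.0711 / 5.4984 = 0.3767
S_new/S_old = (A_new/A_old)^z = 0.29^0.3767 = exp(0.3767 × -1.2379) = 0.6273

62.7%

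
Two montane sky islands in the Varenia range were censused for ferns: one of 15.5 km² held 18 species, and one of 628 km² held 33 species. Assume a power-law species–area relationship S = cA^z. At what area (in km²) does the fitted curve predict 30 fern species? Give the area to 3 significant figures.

z = ln(33/18) / ln(628/15.5) = 0.6061 / 3.7017 = 0.1637
c = 18 / 15.5^0.1637 = 18 / 1.566 = 11.49
A = (30/11.49)^(1/0.1637) ⇒ ln A = ln(2.611)/0.1637 = 5.8605
A = e^5.8605 ≈ 350.9 km²

351 km²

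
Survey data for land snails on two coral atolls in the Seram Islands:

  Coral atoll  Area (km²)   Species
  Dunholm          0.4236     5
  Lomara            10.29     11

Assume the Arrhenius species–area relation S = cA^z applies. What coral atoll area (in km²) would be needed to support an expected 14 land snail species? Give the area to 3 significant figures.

z = ln(11/5) / ln(10.29/0.4236) = 0.7885 / 3.1901 = 0.2472
c = 5 / 0.4236^0.2472 = 5 / 0.8087 = 6.183
A = (14/6.183)^(1/0.2472) ⇒ ln A = ln(2.264)/0.2472 = 3.3069
A = e^3.3069 ≈ 27.3 km²

27.3 km²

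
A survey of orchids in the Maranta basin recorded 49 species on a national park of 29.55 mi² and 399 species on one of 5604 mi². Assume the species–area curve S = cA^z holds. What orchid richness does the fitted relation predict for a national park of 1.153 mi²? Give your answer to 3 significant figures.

13.4

z = ln(399/49) / ln(5604/29.55) = 2.0971 / 5.2452 = 0.3998
c = 49 / 29.55^0.3998 = 49 / 3.872 = 12.65
S₃ = 12.65 × 1.153^0.3998 = 12.65 × 1.059 ≈ 13.4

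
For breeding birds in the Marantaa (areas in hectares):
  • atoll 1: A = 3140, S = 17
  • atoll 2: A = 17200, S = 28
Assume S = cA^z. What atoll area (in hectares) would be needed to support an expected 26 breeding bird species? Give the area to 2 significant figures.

z = ln(28/17) / ln(17200/3140) = 0.4990 / 1.7007 = 0.2934
c = 17 / 3140^0.2934 = 17 / 10.62 = 1.601
A = (26/1.601)^(1/0.2934) ⇒ ln A = ln(16.24)/0.2934 = 9.5001
A = e^9.5001 ≈ 13361 hectares

13000 hectares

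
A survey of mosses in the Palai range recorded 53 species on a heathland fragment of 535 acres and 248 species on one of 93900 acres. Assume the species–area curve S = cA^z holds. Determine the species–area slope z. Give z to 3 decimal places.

0.299

Taking logs: ln S = ln c + z ln A, so z = (ln S₂ − ln S₁)/(ln A₂ − ln A₁).
z = ln(248/53) / ln(93900/535) = ln(4.679) / ln(175.5) = 1.5431 / 5.1677 = 0.2986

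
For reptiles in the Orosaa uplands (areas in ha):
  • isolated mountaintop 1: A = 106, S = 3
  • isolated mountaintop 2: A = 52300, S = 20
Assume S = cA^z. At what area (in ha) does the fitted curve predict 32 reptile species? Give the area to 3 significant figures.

243000 ha

z = ln(20/3) / ln(52300/106) = 1.8971 / 6.2013 = 0.3059
c = 3 / 106^0.3059 = 3 / 4.165 = 0.7203
A = (32/0.7203)^(1/0.3059) ⇒ ln A = ln(44.42)/0.3059 = 12.4011
A = e^12.4011 ≈ 243069 ha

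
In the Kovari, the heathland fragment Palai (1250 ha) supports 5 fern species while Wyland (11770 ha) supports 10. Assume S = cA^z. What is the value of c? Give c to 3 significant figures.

0.552

z = ln(S₂/S₁) / ln(A₂/A₁) = ln(10/5) / ln(11770/1250) = 0.6931 / 2.2424 = 0.3091
c = S₁ / A₁^z = 5 / 1250^0.3091 = 5 / 9.063 = 0.5517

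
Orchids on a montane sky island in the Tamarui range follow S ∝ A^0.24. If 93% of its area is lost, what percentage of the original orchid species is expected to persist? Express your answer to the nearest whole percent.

53%

S_new/S_old = (A_new/A_old)^z = 0.07^0.24
= exp(0.24 × ln 0.07) = exp(0.24 × -2.6593) = exp(-0.6382) ≈ 0.5282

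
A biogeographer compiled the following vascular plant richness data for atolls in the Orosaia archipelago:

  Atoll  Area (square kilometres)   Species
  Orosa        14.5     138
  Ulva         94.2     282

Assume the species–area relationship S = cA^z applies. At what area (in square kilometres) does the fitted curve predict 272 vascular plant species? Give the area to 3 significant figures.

85.7 square kilometres

z = ln(282/138) / ln(94.2/14.5) = 0.7147 / 1.8713 = 0.3819
c = 138 / 14.5^0.3819 = 138 / 2.777 = 49.7
A = (272/49.7)^(1/0.3819) ⇒ ln A = ln(5.473)/0.3819 = 4.4509
A = e^4.4509 ≈ 85.7 square kilometres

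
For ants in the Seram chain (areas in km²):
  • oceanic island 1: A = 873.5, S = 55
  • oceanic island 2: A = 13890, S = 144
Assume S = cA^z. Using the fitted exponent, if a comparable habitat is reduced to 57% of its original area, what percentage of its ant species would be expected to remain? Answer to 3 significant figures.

z = ln(144/55) / ln(13890/873.5) = 0.9625 / 2.7664 = 0.3479
S_new/S_old = (A_new/A_old)^z = 0.57^0.3479 = exp(0.3479 × -0.5621) = 0.8224

82.2%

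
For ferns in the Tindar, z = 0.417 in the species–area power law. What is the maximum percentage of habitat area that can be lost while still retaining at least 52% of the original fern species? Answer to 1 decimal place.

79.2%

Need (A_new/A_old)^0.417 = 0.52, so A_new/A_old = 0.52^(1/0.417) = 0.52^2.398
ln(A_new/A_old) = ln 0.52 / 0.417 = -0.6539 / 0.417 = -1.5682
A_new/A_old = e^-1.5682 ≈ 0.2084
Fraction that can be lost = 1 − 0.2084 = 0.7916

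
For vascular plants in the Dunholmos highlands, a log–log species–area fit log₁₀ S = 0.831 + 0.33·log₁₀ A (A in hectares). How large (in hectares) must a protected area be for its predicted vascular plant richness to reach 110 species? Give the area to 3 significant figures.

110 = 6.776 × A^0.33  ⇒  A^0.33 = 110/6.776 = 16.23
ln A = ln(16.23) / 0.33 = 2.7870 / 0.33 = 8.4456
A = e^8.4456 ≈ 4654 hectares

4650 hectares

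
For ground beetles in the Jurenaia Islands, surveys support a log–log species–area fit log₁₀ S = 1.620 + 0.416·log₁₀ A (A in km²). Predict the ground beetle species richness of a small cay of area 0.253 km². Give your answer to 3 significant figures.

23.5

S = 41.69 × 0.253^0.416
ln S = ln 41.69 + 0.416 × ln 0.253 = 3.7302 + 0.416 × -1.3744 = 3.1585
S = e^3.1585 ≈ 23.53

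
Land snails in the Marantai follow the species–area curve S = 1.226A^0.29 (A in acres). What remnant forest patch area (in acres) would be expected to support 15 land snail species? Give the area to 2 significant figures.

5600 acres

15 = 1.226 × A^0.29  ⇒  A^0.29 = 15/1.226 = 12.23
ln A = ln(12.23) / 0.29 = 2.5043 / 0.29 = 8.6355
A = e^8.6355 ≈ 5628 acres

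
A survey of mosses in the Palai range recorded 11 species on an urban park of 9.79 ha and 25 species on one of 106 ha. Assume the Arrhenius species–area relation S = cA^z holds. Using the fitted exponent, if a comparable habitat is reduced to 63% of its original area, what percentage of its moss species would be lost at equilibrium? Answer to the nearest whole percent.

15%

z = ln(25/11) / ln(106/9.79) = 0.8210 / 2.3821 = 0.3446
S_new/S_old = (A_new/A_old)^z = 0.63^0.3446 = exp(0.3446 × -0.4620) = 0.8528
Fraction lost = 1 − 0.8528 = 0.1472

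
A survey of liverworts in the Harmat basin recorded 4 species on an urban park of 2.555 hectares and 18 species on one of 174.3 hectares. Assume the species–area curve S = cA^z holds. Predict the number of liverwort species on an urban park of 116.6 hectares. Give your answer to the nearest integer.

16

z = ln(18/4) / ln(174.3/2.555) = 1.5041 / 4.2227 = 0.3562
c = 4 / 2.555^0.3562 = 4 / 1.397 = 2.864
S₃ = 2.864 × 116.6^0.3562 = 2.864 × 5.447 ≈ 15.6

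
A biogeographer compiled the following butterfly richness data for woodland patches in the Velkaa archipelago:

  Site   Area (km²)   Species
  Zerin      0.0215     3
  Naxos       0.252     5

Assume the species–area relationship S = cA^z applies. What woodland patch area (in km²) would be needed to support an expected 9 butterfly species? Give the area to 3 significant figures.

4.28 km²

z = ln(5/3) / ln(0.252/0.0215) = 0.5108 / 2.4614 = 0.2075
c = 3 / 0.0215^0.2075 = 3 / 0.4507 = 6.656
A = (9/6.656)^(1/0.2075) ⇒ ln A = ln(1.352)/0.2075 = 1.4539
A = e^1.4539 ≈ 4.28 km²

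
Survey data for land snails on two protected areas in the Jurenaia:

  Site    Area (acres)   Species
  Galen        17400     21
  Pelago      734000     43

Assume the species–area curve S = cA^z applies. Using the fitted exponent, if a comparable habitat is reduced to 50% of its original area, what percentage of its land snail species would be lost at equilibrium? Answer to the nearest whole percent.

12%

z = ln(43/21) / ln(734000/17400) = 0.7167 / 3.7420 = 0.1915
S_new/S_old = (A_new/A_old)^z = 0.5^0.1915 = exp(0.1915 × -0.6931) = 0.8757
Fraction lost = 1 − 0.8757 = 0.1243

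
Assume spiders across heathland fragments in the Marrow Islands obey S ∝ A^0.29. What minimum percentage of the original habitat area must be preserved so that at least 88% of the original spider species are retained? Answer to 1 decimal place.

Need (A_new/A_old)^0.29 = 0.88, so A_new/A_old = 0.88^(1/0.29) = 0.88^3.448
ln(A_new/A_old) = ln 0.88 / 0.29 = -0.1278 / 0.29 = -0.4408
A_new/A_old = e^-0.4408 ≈ 0.6435

64.4%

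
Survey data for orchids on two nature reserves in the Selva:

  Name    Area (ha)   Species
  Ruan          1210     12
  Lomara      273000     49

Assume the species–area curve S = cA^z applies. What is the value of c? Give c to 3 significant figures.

1.90

z = ln(S₂/S₁) / ln(A₂/A₁) = ln(49/12) / ln(273000/1210) = 1.4069 / 5.4189 = 0.2596
c = S₁ / A₁^z = 12 / 1210^0.2596 = 12 / 6.315 = 1.9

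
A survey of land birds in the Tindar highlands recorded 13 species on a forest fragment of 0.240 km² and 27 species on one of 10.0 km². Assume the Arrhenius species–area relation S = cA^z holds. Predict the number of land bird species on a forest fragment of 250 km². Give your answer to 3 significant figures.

z = ln(27/13) / ln(10/0.24) = 0.7309 / 3.7297 = 0.1960
c = 13 / 0.24^0.1960 = 13 / 0.756 = 17.19
S₃ = 17.19 × 250^0.1960 = 17.19 × 2.951 ≈ 50.74

50.7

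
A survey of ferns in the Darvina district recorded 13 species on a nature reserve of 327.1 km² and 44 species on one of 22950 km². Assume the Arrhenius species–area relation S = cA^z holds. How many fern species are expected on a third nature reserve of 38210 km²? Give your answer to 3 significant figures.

z = ln(44/13) / ln(22950/327.1) = 1.2192 / 4.2508 = 0.2868
c = 13 / 327.1^0.2868 = 13 / 5.264 = 2.47
S₃ = 2.47 × 38210^0.2868 = 2.47 × 20.62 ≈ 50.93

50.9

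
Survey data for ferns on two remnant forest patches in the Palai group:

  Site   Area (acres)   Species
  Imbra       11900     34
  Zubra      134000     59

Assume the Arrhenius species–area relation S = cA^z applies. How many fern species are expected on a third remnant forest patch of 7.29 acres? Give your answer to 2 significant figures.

6.3

z = ln(59/34) / ln(134000/11900) = 0.5512 / 2.4213 = 0.2276
c = 34 / 11900^0.2276 = 34 / 8.467 = 4.015
S₃ = 4.015 × 7.29^0.2276 = 4.015 × 1.572 ≈ 6.311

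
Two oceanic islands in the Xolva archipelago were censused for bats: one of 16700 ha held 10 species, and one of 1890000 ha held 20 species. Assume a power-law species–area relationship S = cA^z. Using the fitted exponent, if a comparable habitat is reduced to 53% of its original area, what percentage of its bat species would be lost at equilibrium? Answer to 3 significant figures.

8.89%

z = ln(20/10) / ln(1890000/16700) = 0.6931 / 4.7289 = 0.1466
S_new/S_old = (A_new/A_old)^z = 0.53^0.1466 = exp(0.1466 × -0.6349) = 0.9111
Fraction lost = 1 − 0.9111 = 0.08886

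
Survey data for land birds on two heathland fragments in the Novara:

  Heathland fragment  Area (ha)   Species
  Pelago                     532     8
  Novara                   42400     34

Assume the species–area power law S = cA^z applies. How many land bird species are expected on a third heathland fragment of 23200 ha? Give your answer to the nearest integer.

z = ln(34/8) / ln(42400/532) = 1.4469 / 4.3783 = 0.3305
c = 8 / 532^0.3305 = 8 / 7.959 = 1.005
S₃ = 1.005 × 23200^0.3305 = 1.005 × 27.71 ≈ 27.86

28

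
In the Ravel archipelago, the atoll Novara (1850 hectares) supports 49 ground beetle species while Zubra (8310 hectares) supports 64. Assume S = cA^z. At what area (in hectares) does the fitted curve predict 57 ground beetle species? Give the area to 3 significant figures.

z = ln(64/49) / ln(8310/1850) = 0.2671 / 1.5023 = 0.1778
c = 49 / 1850^0.1778 = 49 / 3.809 = 12.86
A = (57/12.86)^(1/0.1778) ⇒ ln A = ln(4.431)/0.1778 = 8.3736
A = e^8.3736 ≈ 4331 hectares

4330 hectares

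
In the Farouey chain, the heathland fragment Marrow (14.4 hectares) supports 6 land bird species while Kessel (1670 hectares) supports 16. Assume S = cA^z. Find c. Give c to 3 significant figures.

z = ln(S₂/S₁) / ln(A₂/A₁) = ln(16/6) / ln(1670/14.4) = 0.9808 / 4.7534 = 0.2063
c = S₁ / A₁^z = 6 / 14.4^0.2063 = 6 / 1.734 = 3.46

3.46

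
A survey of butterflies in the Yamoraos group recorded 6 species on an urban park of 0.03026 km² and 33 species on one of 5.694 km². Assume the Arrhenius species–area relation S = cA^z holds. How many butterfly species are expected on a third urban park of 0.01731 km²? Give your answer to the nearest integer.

z = ln(33/6) / ln(5.694/0.03026) = 1.7047 / 5.2373 = 0.3255
c = 6 / 0.03026^0.3255 = 6 / 0.3203 = 18.73
S₃ = 18.73 × 0.01731^0.3255 = 18.73 × 0.267 ≈ 5.003

5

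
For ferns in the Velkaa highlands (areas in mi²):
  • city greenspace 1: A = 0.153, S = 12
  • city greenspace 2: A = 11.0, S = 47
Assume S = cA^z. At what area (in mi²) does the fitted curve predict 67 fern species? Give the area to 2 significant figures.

33 mi²

z = ln(47/12) / ln(11/0.153) = 1.3652 / 4.2752 = 0.3193
c = 12 / 0.153^0.3193 = 12 / 0.5491 = 21.85
A = (67/21.85)^(1/0.3193) ⇒ ln A = ln(3.066)/0.3193 = 3.5081
A = e^3.5081 ≈ 33.39 mi²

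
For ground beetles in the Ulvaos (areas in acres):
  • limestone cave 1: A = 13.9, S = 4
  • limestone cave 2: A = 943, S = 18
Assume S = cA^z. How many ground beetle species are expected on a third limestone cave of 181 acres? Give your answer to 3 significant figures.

z = ln(18/4) / ln(943/13.9) = 1.5041 / 4.2172 = 0.3567
c = 4 / 13.9^0.3567 = 4 / 2.557 = 1.565
S₃ = 1.565 × 181^0.3567 = 1.565 × 6.386 ≈ 9.991

9.99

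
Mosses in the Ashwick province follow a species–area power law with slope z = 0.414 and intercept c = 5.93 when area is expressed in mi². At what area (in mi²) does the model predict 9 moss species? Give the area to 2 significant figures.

9 = 5.93 × A^0.414  ⇒  A^0.414 = 9/5.93 = 1.518
ln A = ln(1.518) / 0.414 = 0.4172 / 0.414 = 1.0077
A = e^1.0077 ≈ 2.739 mi²

2.7 mi²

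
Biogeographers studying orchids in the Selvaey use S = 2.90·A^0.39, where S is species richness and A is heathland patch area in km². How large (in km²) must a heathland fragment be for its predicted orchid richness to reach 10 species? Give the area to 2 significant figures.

24 km²

10 = 2.9 × A^0.39  ⇒  A^0.39 = 10/2.9 = 3.448
ln A = ln(3.448) / 0.39 = 1.2379 / 0.39 = 3.1740
A = e^3.1740 ≈ 23.9 km²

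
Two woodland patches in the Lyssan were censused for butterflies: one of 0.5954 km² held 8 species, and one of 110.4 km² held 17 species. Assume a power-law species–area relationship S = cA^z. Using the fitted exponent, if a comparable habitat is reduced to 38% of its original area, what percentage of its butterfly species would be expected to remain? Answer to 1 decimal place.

87.0%

z = ln(17/8) / ln(110.4/0.5954) = 0.7538 / 5.2226 = 0.1443
S_new/S_old = (A_new/A_old)^z = 0.38^0.1443 = exp(0.1443 × -0.9676) = 0.8697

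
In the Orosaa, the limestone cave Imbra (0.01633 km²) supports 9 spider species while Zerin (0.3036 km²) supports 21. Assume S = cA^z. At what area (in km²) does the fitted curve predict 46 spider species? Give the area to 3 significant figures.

z = ln(21/9) / ln(0.3036/0.01633) = 0.8473 / 2.9227 = 0.2899
c = 9 / 0.01633^0.2899 = 9 / 0.3033 = 29.67
A = (46/29.67)^(1/0.2899) ⇒ ln A = ln(1.55)/0.2899 = 1.5127
A = e^1.5127 ≈ 4.539 km²

4.54 km²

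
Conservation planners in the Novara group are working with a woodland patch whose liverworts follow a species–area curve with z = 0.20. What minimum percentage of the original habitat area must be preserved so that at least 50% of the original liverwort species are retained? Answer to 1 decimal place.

3.1%

Need (A_new/A_old)^0.2 = 0.5, so A_new/A_old = 0.5^(1/0.2) = 0.5^5
ln(A_new/A_old) = ln 0.5 / 0.2 = -0.6931 / 0.2 = -3.4657
A_new/A_old = e^-3.4657 ≈ 0.03125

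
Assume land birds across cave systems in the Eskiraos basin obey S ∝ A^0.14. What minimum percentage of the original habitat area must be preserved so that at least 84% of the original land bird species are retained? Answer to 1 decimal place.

Need (A_new/A_old)^0.14 = 0.84, so A_new/A_old = 0.84^(1/0.14) = 0.84^7.143
ln(A_new/A_old) = ln 0.84 / 0.14 = -0.1744 / 0.14 = -1.2454
A_new/A_old = e^-1.2454 ≈ 0.2878

28.8%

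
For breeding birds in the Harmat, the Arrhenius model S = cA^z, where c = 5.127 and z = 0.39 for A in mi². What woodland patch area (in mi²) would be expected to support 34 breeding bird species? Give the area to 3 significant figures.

34 = 5.127 × A^0.39  ⇒  A^0.39 = 34/5.127 = 6.632
ln A = ln(6.632) / 0.39 = 1.8918 / 0.39 = 4.8509
A = e^4.8509 ≈ 127.9 mi²

128 mi²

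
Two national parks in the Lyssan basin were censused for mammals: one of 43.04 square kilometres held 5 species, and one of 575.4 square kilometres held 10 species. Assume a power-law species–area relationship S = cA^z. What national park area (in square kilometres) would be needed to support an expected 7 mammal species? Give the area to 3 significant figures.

z = ln(10/5) / ln(575.4/43.04) = 0.6931 / 2.5929 = 0.2673
c = 5 / 43.04^0.2673 = 5 / 2.734 = 1.829
A = (7/1.829)^(1/0.2673) ⇒ ln A = ln(3.827)/0.2673 = 5.0208
A = e^5.0208 ≈ 151.5 square kilometres

152 square kilometres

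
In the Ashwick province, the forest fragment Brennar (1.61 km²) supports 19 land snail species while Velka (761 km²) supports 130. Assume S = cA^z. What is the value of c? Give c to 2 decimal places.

z = ln(S₂/S₁) / ln(A₂/A₁) = ln(130/19) / ln(761/1.61) = 1.9231 / 6.1584 = 0.3123
c = S₁ / A₁^z = 19 / 1.61^0.3123 = 19 / 1.16 = 16.37

16.37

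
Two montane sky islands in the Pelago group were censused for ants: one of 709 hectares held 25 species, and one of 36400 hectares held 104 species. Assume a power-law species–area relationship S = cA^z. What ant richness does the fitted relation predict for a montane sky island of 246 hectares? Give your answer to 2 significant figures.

17

z = ln(104/25) / ln(36400/709) = 1.4255 / 3.9385 = 0.3619
c = 25 / 709^0.3619 = 25 / 10.76 = 2.324
S₃ = 2.324 × 246^0.3619 = 2.324 × 7.335 ≈ 17.04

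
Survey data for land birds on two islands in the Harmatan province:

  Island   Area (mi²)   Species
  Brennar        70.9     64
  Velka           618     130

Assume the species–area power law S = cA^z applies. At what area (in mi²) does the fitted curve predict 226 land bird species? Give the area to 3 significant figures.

3350 mi²

z = ln(130/64) / ln(618/70.9) = 0.7087 / 2.1652 = 0.3273
c = 64 / 70.9^0.3273 = 64 / 4.034 = 15.87
A = (226/15.87)^(1/0.3273) ⇒ ln A = ln(14.24)/0.3273 = 8.1161
A = e^8.1161 ≈ 3348 mi²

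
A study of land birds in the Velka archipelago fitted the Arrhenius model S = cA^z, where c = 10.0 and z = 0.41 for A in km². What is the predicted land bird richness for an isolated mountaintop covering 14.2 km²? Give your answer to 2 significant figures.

S = 10 × 14.2^0.41
ln S = ln 10 + 0.41 × ln 14.2 = 2.3026 + 0.41 × 2.6532 = 3.3904
S = e^3.3904 ≈ 29.68

30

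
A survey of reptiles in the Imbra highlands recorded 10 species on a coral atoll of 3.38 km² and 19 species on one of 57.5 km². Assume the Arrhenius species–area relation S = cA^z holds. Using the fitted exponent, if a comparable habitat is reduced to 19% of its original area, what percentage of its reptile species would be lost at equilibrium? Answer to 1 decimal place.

z = ln(19/10) / ln(57.5/3.38) = 0.6419 / 2.8339 = 0.2265
S_new/S_old = (A_new/A_old)^z = 0.19^0.2265 = exp(0.2265 × -1.6607) = 0.6865
Fraction lost = 1 − 0.6865 = 0.3135

31.3%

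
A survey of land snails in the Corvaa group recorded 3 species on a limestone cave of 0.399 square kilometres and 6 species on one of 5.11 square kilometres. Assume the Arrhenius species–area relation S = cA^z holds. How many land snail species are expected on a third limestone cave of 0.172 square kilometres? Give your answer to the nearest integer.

2

z = ln(6/3) / ln(5.11/0.399) = 0.6931 / 2.5500 = 0.2718
c = 3 / 0.399^0.2718 = 3 / 0.779 = 3.851
S₃ = 3.851 × 0.172^0.2718 = 3.851 × 0.6197 ≈ 2.387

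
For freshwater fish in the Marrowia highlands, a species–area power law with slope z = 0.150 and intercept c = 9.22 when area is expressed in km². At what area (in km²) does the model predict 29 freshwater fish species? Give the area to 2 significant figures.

29 = 9.22 × A^0.15  ⇒  A^0.15 = 29/9.22 = 3.145
ln A = ln(3.145) / 0.15 = 1.1459 / 0.15 = 7.6395
A = e^7.6395 ≈ 2079 km²

2100 km²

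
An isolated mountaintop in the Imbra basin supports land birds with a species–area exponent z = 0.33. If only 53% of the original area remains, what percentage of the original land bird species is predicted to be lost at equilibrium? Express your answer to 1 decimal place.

S_new/S_old = (A_new/A_old)^z = 0.53^0.33
= exp(0.33 × ln 0.53) = exp(0.33 × -0.6349) = exp(-0.2095) ≈ 0.811
Fraction lost = 1 − 0.811 = 0.189

18.9%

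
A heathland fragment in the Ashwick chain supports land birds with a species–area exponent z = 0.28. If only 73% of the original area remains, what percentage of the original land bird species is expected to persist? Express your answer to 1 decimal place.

S_new/S_old = (A_new/A_old)^z = 0.73^0.28
= exp(0.28 × ln 0.73) = exp(0.28 × -0.3147) = exp(-0.0881) ≈ 0.9157

91.6%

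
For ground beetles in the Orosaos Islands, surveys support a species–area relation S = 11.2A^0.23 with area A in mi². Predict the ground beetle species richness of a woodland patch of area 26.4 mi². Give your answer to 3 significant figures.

23.8

S = 11.2 × 26.4^0.23
ln S = ln 11.2 + 0.23 × ln 26.4 = 2.4159 + 0.23 × 3.2734 = 3.1688
S = e^3.1688 ≈ 23.78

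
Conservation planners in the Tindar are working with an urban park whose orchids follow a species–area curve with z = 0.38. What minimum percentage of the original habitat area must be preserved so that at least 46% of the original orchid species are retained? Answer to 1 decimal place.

Need (A_new/A_old)^0.38 = 0.46, so A_new/A_old = 0.46^(1/0.38) = 0.46^2.632
ln(A_new/A_old) = ln 0.46 / 0.38 = -0.7765 / 0.38 = -2.0435
A_new/A_old = e^-2.0435 ≈ 0.1296

13.0%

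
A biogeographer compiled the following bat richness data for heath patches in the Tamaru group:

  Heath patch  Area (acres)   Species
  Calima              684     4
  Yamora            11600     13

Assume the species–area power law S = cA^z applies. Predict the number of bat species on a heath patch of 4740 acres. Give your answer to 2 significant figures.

z = ln(13/4) / ln(11600/684) = 1.1787 / 2.8308 = 0.4164
c = 4 / 684^0.4164 = 4 / 15.15 = 0.264
S₃ = 0.264 × 4740^0.4164 = 0.264 × 33.92 ≈ 8.956

9.0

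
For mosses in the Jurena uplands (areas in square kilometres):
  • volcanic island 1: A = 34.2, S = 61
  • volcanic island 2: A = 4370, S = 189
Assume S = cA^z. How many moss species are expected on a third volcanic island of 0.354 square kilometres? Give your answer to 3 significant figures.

z = ln(189/61) / ln(4370/34.2) = 1.1309 / 4.8503 = 0.2332
c = 61 / 34.2^0.2332 = 61 / 2.279 = 26.77
S₃ = 26.77 × 0.354^0.2332 = 26.77 × 0.785 ≈ 21.01

21.0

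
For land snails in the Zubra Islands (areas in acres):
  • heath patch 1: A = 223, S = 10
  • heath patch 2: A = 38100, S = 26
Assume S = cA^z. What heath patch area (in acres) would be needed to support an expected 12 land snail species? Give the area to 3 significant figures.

z = ln(26/10) / ln(38100/223) = 0.9555 / 5.1408 = 0.1859
c = 10 / 223^0.1859 = 10 / 2.732 = 3.66
A = (12/3.66)^(1/0.1859) ⇒ ln A = ln(3.278)/0.1859 = 6.3881
A = e^6.3881 ≈ 594.7 acres

595 acres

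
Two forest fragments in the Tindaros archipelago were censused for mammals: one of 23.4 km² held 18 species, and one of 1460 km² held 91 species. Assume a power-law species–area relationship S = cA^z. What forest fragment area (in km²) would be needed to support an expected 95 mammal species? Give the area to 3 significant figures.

1630 km²

z = ln(91/18) / ln(1460/23.4) = 1.6205 / 4.1335 = 0.3920
c = 18 / 23.4^0.3920 = 18 / 3.442 = 5.23
A = (95/5.23)^(1/0.3920) ⇒ ln A = ln(18.17)/0.3920 = 7.3959
A = e^7.3959 ≈ 1629 km²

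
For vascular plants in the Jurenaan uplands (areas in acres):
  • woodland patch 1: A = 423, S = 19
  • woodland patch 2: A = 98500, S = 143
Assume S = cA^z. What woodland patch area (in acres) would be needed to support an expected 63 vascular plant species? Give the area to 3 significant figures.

z = ln(143/19) / ln(98500/423) = 2.0184 / 5.4504 = 0.3703
c = 19 / 423^0.3703 = 19 / 9.388 = 2.024
A = (63/2.024)^(1/0.3703) ⇒ ln A = ln(31.13)/0.3703 = 9.2843
A = e^9.2843 ≈ 10768 acres

10800 acres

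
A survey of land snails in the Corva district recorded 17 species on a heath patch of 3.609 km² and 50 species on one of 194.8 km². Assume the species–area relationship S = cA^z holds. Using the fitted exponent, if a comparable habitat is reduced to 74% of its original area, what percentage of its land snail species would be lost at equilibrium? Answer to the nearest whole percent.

8%

z = ln(50/17) / ln(194.8/3.609) = 1.0788 / 3.9885 = 0.2705
S_new/S_old = (A_new/A_old)^z = 0.74^0.2705 = exp(0.2705 × -0.3011) = 0.9218
Fraction lost = 1 − 0.9218 = 0.07821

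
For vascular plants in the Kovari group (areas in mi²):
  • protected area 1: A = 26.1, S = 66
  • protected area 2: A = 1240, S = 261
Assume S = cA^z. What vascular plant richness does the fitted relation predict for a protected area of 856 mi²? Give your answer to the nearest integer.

z = ln(261/66) / ln(1240/26.1) = 1.3749 / 3.8609 = 0.3561
c = 66 / 26.1^0.3561 = 66 / 3.195 = 20.66
S₃ = 20.66 × 856^0.3561 = 20.66 × 11.07 ≈ 228.7

229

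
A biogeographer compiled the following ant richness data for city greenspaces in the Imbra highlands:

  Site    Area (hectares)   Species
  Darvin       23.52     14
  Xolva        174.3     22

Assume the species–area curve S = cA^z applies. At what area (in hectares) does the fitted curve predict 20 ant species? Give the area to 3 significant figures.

114 hectares

z = ln(22/14) / ln(174.3/23.52) = 0.4520 / 2.0029 = 0.2257
c = 14 / 23.52^0.2257 = 14 / 2.039 = 6.865
A = (20/6.865)^(1/0.2257) ⇒ ln A = ln(2.913)/0.2257 = 4.7384
A = e^4.7384 ≈ 114.3 hectares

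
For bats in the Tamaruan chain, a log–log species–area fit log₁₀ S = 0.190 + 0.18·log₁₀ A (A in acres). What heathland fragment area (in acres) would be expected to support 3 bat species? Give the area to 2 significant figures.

39 acres

3 = 1.549 × A^0.18  ⇒  A^0.18 = 3/1.549 = 1.937
ln A = ln(1.937) / 0.18 = 0.6611 / 0.18 = 3.6729
A = e^3.6729 ≈ 39.37 acres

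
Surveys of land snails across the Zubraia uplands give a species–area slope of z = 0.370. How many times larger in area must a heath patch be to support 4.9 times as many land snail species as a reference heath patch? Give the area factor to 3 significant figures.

73.3

(A₂/A₁)^0.37 = 4.9, so A₂/A₁ = 4.9^(1/0.37) = 4.9^2.703
ln(A₂/A₁) = ln 4.9 / 0.37 = 1.5892 / 0.37 = 4.2952
A₂/A₁ = e^4.2952 ≈ 73.35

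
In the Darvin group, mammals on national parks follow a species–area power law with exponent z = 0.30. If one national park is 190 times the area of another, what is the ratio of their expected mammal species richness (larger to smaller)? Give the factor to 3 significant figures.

S₂/S₁ = (A₂/A₁)^z = 190^0.3
ln(S₂/S₁) = 0.3 × ln 190 = 0.3 × 5.2470 = 1.5741
S₂/S₁ = e^1.5741 ≈ 4.826

4.83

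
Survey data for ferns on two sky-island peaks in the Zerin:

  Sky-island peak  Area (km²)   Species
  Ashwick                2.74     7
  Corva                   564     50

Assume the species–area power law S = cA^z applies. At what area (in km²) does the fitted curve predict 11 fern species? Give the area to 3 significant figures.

9.32 km²

z = ln(50/7) / ln(564/2.74) = 1.9661 / 5.3271 = 0.3691
c = 7 / 2.74^0.3691 = 7 / 1.451 = 4.825
A = (11/4.825)^(1/0.3691) ⇒ ln A = ln(2.28)/0.3691 = 2.2326
A = e^2.2326 ≈ 9.324 km²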